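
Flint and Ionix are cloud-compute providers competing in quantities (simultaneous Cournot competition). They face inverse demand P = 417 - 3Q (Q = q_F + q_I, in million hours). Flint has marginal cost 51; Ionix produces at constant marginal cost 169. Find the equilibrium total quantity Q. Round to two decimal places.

Flint's profit: π_F = (417 - 3Q)q_F - (51q_F). Setting ∂π_F/∂q_F = 0: 366 - 6q_F - 3(q_I) = 0.
Ionix's first-order condition: 248 - 6q_I - 3(q_F) = 0.
Rearranging gives the reaction functions q_F = (366 - 3q_I)/6 and q_I = (248 - 3q_F)/6.
Substituting one into the other gives q_F = 484/9 and q_I = 130/9.
Total output Q = 484/9 + 130/9 = 614/9.

68.22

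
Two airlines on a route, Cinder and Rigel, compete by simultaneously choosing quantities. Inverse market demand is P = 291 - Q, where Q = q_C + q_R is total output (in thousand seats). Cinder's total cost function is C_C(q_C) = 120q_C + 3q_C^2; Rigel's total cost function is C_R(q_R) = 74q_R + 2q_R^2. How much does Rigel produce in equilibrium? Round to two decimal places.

Cinder's profit: π_C = (291 - Q)q_C - (120q_C + 3q_C²). Setting ∂π_C/∂q_C = 0: 171 - 8q_C - (q_R) = 0.
Rigel's profit: π_R = (291 - Q)q_R - (74q_R + 2q_R²). Setting ∂π_R/∂q_R = 0: 217 - 6q_R - (q_C) = 0.
Rearranging gives the reaction functions q_C = (171 - q_R)/8 and q_R = (217 - q_C)/6.
Solving the pair: q_C = 809/47, q_R = 1565/47.

33.30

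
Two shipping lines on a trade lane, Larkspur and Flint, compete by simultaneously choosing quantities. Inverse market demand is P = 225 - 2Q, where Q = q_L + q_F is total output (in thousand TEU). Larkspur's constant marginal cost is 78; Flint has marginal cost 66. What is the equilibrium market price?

Larkspur's profit: π_L = (225 - 2Q)q_L - (78q_L). Setting ∂π_L/∂q_L = 0: 147 - 4q_L - 2(q_F) = 0.
Flint's first-order condition: 159 - 4q_F - 2(q_L) = 0.
Best responses: q_L = (147 - 2q_F)/4, q_F = (159 - 2q_L)/4.
Substituting one into the other gives q_L = 45/2 and q_F = 57/2.
Total output Q = 51, so price P = 225 - 2·51 = 123.

123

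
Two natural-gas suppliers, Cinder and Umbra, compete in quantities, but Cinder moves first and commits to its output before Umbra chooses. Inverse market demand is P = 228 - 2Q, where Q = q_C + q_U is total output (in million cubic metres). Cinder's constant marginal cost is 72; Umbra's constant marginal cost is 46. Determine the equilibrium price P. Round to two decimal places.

The follower Umbra best-responds to any q_C: π_U = (228 - 2Q)q_U - 46q_U.
Setting the follower's marginal profit to zero, 182 - 2q_C - 4q_U = 0, i.e. q_U = (182 - 2q_C)/4.
The leader anticipates this reaction. Substituting into P = 228 - 2Q gives P = 137 - q_C, so π_C = (137 - q_C)q_C - 72q_C.
The leader's first-order condition 65 - 2q_C = 0 yields q_C = 65/2.
Then q_U = (182 - 2·(65/2))/4 = 117/4.
Total output Q = 247/4, so price P = 228 - 2·(247/4) = 209/2.

104.50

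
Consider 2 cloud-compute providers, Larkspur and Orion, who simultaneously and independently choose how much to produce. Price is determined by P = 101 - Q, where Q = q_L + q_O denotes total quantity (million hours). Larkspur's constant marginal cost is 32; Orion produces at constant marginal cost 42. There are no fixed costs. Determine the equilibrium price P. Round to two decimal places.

Larkspur's profit: π_L = (101 - Q)q_L - (32q_L). Setting ∂π_L/∂q_L = 0: 69 - 2q_L - (q_O) = 0.
Orion's profit: π_O = (101 - Q)q_O - (42q_O). Setting ∂π_O/∂q_O = 0: 59 - 2q_O - (q_L) = 0.
Best responses: q_L = (69 - q_O)/2, q_O = (59 - q_L)/2.
Substituting one into the other gives q_L = 79/3 and q_O = 49/3.
Total output Q = 128/3, so price P = 101 - 128/3 = 175/3.

58.33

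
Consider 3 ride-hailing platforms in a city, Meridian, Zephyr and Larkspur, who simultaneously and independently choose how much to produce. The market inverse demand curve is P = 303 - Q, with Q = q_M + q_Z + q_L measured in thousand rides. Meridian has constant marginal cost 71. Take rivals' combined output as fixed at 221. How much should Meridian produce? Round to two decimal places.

With rivals' combined output fixed at 221, Meridian's profit is π_M = (303 - 221 - q_M)q_M - (71q_M) = (82 - q_M)q_M - (71q_M).
∂π_M/∂q_M = 11 - 2q_M = 0, so q_M = 11/2.

5.50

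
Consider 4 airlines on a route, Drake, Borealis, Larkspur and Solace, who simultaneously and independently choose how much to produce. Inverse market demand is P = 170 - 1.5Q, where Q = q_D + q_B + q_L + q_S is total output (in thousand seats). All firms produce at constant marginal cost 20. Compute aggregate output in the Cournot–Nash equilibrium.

80

Each firm earns π_i = (170 - 1.5Q)q_i - 20q_i.
First-order condition (treating rivals' output as given): 150 - 3q_i - (3/2)·Σ_{j≠i} q_j = 0.
With identical firms every q_j equals q_i, so Σ_{j≠i} q_j = 3q_i and 150 = (15/2)q_i, giving q_i = 20.
Total output Q = 20 + 20 + 20 + 20 = 80.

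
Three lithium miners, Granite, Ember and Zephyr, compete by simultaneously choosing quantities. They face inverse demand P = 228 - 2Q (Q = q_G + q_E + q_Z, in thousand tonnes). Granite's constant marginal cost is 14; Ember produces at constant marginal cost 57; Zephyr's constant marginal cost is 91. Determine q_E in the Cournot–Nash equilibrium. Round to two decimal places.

Granite's profit: π_G = (228 - 2Q)q_G - (14q_G). Setting ∂π_G/∂q_G = 0: 214 - 4q_G - 2(q_E + q_Z) = 0.
Ember's first-order condition: 171 - 4q_E - 2(q_G + q_Z) = 0.
Zephyr's first-order condition: 137 - 4q_Z - 2(q_G + q_E) = 0.
Summing all 3 equations gives 522 − 8Q = 0, hence Q = 261/4.
Back-substituting: q_G = (214 − 261/2)/2 = 167/4, q_E = (171 − 261/2)/2 = 81/4, q_Z = (137 − 261/2)/2 = 13/4.

20.25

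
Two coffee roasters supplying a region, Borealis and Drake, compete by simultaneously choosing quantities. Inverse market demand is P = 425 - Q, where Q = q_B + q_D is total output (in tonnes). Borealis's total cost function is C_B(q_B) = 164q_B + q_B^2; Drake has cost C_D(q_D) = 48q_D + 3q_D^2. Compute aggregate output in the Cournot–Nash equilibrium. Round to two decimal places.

Borealis's profit: π_B = (425 - Q)q_B - (164q_B + q_B²). Setting ∂π_B/∂q_B = 0: 261 - 4q_B - (q_D) = 0.
Drake's profit: π_D = (425 - Q)q_D - (48q_D + 3q_D²). Setting ∂π_D/∂q_D = 0: 377 - 8q_D - (q_B) = 0.
Rearranging gives the reaction functions q_B = (261 - q_D)/4 and q_D = (377 - q_B)/8.
Substituting one into the other gives q_B = 1711/31 and q_D = 1247/31.
Total output Q = 1711/31 + 1247/31 = 95.4194.

95.42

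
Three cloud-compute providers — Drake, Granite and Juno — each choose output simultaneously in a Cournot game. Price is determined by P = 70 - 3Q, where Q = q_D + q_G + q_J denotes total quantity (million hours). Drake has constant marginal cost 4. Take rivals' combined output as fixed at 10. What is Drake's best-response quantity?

With rivals' combined output fixed at 10, Drake's profit is π_D = (70 - 3·10 - 3q_D)q_D - (4q_D) = (40 - 3q_D)q_D - (4q_D).
∂π_D/∂q_D = 36 - 6q_D = 0, so q_D = 6.

6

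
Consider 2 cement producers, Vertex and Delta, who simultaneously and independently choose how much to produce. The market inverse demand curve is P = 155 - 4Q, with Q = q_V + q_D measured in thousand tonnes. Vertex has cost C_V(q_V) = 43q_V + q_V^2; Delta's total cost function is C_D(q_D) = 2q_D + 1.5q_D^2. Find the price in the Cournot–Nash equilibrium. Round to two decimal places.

82.57

Vertex's profit: π_V = (155 - 4Q)q_V - (43q_V + q_V²). Setting ∂π_V/∂q_V = 0: 112 - 10q_V - 4(q_D) = 0.
Delta's profit: π_D = (155 - 4Q)q_D - (2q_D + (3/2)q_D²). Setting ∂π_D/∂q_D = 0: 153 - 11q_D - 4(q_V) = 0.
Best responses: q_V = (112 - 4q_D)/10, q_D = (153 - 4q_V)/11.
Substituting one into the other gives q_V = 310/47 and q_D = 541/47.
Total output Q = 851/47, so price P = 155 - 4·(851/47) = 82.5745.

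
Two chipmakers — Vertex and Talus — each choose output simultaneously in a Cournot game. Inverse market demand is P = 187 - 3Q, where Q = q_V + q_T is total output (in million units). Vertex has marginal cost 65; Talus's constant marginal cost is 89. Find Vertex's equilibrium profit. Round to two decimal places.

Vertex's profit: π_V = (187 - 3Q)q_V - (65q_V). Setting ∂π_V/∂q_V = 0: 122 - 6q_V - 3(q_T) = 0.
Talus's first-order condition: 98 - 6q_T - 3(q_V) = 0.
Best responses: q_V = (122 - 3q_T)/6, q_T = (98 - 3q_V)/6.
Substituting one into the other gives q_V = 146/9 and q_T = 74/9.
Price P = 187 - 3·(220/9) = 341/3.
Vertex's profit: (341/3 - 65)·(146/9) = 789.4815.

789.48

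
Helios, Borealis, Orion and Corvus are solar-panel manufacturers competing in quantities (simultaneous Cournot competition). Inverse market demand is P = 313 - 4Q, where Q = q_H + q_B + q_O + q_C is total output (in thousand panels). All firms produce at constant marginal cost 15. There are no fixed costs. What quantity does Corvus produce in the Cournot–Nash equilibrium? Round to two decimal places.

14.90

A representative firm's profit is π_i = q_i(313 - 4Q) - 15q_i.
Setting ∂π_i/∂q_i = 0 with rivals' quantities fixed: 298 - 8q_i - 4·Σ_{j≠i} q_j = 0.
By symmetry each firm produces the same amount; substituting Σ_{j≠i} q_j = 3q_i yields q_i = 298/20 = 149/10.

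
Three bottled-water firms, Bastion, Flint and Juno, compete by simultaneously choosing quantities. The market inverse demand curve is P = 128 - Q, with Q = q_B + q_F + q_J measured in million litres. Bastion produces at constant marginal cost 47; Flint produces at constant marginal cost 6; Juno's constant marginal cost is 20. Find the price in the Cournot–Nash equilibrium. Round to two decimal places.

Bastion's profit: π_B = (128 - Q)q_B - (47q_B). Setting ∂π_B/∂q_B = 0: 81 - 2q_B - (q_F + q_J) = 0.
Flint's first-order condition: 122 - 2q_F - (q_B + q_J) = 0.
Juno's first-order condition: 108 - 2q_J - (q_B + q_F) = 0.
Adding the 3 conditions: 311 − 2Q − 2Q = 0, i.e. Q = 311/4.
Back-substituting: q_B = (81 − 311/4) = 13/4, q_F = (122 − 311/4) = 177/4, q_J = (108 − 311/4) = 121/4.
Total output Q = 311/4, so price P = 128 - 311/4 = 201/4.

50.25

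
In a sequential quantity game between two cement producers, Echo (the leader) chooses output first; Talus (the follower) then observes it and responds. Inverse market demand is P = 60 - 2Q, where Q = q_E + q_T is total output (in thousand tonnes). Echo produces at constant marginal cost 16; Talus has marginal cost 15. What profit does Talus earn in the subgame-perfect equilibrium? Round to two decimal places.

69.03

The follower Talus best-responds to any q_E: π_T = (60 - 2Q)q_T - 15q_T.
Follower FOC: 45 - 2q_E - 4q_T = 0, so q_T(q_E) = (45 - 2q_E)/4.
Echo substitutes q_T(q_E) into its own profit: π_E = q_E(60 - 2q_E - (45 - 2q_E)/2) - 16q_E = (75/2 - q_E)q_E - 16q_E.
Leader FOC: 43/2 - 2q_E = 0, so q_E = 43/4.
Then q_T = (45 - 2·(43/4))/4 = 47/8.
Price P = 60 - 2·(133/8) = 107/4.
Talus's profit: (107/4 - 15)·(47/8) = 69.0313.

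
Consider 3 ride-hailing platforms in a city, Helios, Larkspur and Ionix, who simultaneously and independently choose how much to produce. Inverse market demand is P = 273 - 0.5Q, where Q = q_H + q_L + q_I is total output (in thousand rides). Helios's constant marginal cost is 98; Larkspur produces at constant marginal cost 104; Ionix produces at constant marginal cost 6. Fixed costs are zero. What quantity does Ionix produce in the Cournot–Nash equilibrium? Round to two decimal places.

228.50

Helios's profit: π_H = (273 - 0.5Q)q_H - (98q_H). Setting ∂π_H/∂q_H = 0: 175 - q_H - (1/2)(q_L + q_I) = 0.
Larkspur's first-order condition: 169 - q_L - (1/2)(q_H + q_I) = 0.
Ionix's profit: π_I = (273 - 0.5Q)q_I - (6q_I). Setting ∂π_I/∂q_I = 0: 267 - q_I - (1/2)(q_H + q_L) = 0.
Adding the 3 conditions: 611 − Q − Q = 0, i.e. Q = 611/2.
Back-substituting: q_H = (175 − 611/4)/(1/2) = 89/2, q_L = (169 − 611/4)/(1/2) = 65/2, q_I = (267 − 611/4)/(1/2) = 457/2.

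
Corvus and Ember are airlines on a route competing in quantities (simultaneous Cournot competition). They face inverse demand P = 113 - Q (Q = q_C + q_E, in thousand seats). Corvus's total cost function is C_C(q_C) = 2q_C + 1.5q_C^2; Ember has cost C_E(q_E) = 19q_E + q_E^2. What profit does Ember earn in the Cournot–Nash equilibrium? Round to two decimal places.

Corvus's profit: π_C = (113 - Q)q_C - (2q_C + (3/2)q_C²). Setting ∂π_C/∂q_C = 0: 111 - 5q_C - (q_E) = 0.
Ember's first-order condition: 94 - 4q_E - (q_C) = 0.
So q_C = (111 - q_E)/5 and q_E = (94 - q_C)/4.
Solving the pair: q_C = 350/19, q_E = 359/19.
Price P = 113 - 709/19 = 1438/19.
Ember's profit: (1438/19)·(359/19) - 19·(359/19) - (359/19)² = 714.0222.

714.02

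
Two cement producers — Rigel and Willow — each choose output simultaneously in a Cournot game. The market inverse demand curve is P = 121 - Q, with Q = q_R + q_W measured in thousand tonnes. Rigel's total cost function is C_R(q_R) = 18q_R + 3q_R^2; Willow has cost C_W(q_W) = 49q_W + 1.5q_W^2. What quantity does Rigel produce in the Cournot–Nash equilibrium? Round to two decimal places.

11.36

Rigel's profit: π_R = (121 - Q)q_R - (18q_R + 3q_R²). Setting ∂π_R/∂q_R = 0: 103 - 8q_R - (q_W) = 0.
Willow's profit: π_W = (121 - Q)q_W - (49q_W + (3/2)q_W²). Setting ∂π_W/∂q_W = 0: 72 - 5q_W - (q_R) = 0.
So q_R = (103 - q_W)/8 and q_W = (72 - q_R)/5.
Substituting one into the other gives q_R = 443/39 and q_W = 473/39.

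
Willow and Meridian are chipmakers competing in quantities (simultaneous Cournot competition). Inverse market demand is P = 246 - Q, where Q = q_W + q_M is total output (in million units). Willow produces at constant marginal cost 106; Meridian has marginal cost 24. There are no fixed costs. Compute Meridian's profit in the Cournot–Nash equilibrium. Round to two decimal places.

Willow's profit: π_W = (246 - Q)q_W - (106q_W). Setting ∂π_W/∂q_W = 0: 140 - 2q_W - (q_M) = 0.
Meridian's profit: π_M = (246 - Q)q_M - (24q_M). Setting ∂π_M/∂q_M = 0: 222 - 2q_M - (q_W) = 0.
Rearranging gives the reaction functions q_W = (140 - q_M)/2 and q_M = (222 - q_W)/2.
Substituting one into the other gives q_W = 58/3 and q_M = 304/3.
Price P = 246 - 362/3 = 376/3.
Meridian's profit: (376/3 - 24)·(304/3) = 10268.4444.

10268.44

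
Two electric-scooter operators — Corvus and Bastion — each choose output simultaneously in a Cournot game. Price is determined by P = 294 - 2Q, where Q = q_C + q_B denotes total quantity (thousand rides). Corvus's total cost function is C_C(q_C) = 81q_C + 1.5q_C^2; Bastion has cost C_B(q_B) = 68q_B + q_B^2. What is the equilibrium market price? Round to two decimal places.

189.68

Corvus's profit: π_C = (294 - 2Q)q_C - (81q_C + (3/2)q_C²). Setting ∂π_C/∂q_C = 0: 213 - 7q_C - 2(q_B) = 0.
Bastion's profit: π_B = (294 - 2Q)q_B - (68q_B + q_B²). Setting ∂π_B/∂q_B = 0: 226 - 6q_B - 2(q_C) = 0.
So q_C = (213 - 2q_B)/7 and q_B = (226 - 2q_C)/6.
Substituting one into the other gives q_C = 413/19 and q_B = 578/19.
Total output Q = 991/19, so price P = 294 - 2·(991/19) = 189.6842.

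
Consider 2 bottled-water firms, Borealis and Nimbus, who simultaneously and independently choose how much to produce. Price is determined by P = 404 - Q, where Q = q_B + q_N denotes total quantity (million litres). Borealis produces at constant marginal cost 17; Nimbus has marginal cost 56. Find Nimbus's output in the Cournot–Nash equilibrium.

103

Borealis's profit: π_B = (404 - Q)q_B - (17q_B). Setting ∂π_B/∂q_B = 0: 387 - 2q_B - (q_N) = 0.
Nimbus's first-order condition: 348 - 2q_N - (q_B) = 0.
Best responses: q_B = (387 - q_N)/2, q_N = (348 - q_B)/2.
Substituting one into the other gives q_B = 142 and q_N = 103.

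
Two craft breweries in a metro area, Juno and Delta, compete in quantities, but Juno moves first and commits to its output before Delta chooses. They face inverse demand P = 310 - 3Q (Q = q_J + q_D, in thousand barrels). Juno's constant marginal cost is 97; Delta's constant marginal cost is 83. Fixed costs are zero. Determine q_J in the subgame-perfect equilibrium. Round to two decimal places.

Solve by backward induction. Given q_J, the follower Delta maximises π_D = (310 - 3q_J - 3q_D)q_D - 83q_D.
∂π_D/∂q_D = 227 - 3q_J - 6q_D = 0 gives the reaction function q_D = (227 - 3q_J)/6.
Juno substitutes q_D(q_J) into its own profit: π_J = q_J(310 - 3q_J - (227 - 3q_J)/2) - 97q_J = (393/2 - (3/2)q_J)q_J - 97q_J.
The leader's first-order condition 199/2 - 3q_J = 0 yields q_J = 199/6.
Then q_D = (227 - 3·(199/6))/6 = 85/4.

33.17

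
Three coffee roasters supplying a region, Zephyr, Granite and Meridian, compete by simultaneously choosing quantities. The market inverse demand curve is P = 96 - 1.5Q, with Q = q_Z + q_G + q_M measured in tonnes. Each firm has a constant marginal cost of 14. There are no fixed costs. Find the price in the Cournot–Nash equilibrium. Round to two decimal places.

34.50

A representative firm's profit is π_i = q_i(96 - 1.5Q) - 14q_i.
Setting ∂π_i/∂q_i = 0 with rivals' quantities fixed: 82 - 3q_i - (3/2)·Σ_{j≠i} q_j = 0.
By symmetry each firm produces the same amount; substituting Σ_{j≠i} q_j = 2q_i yields q_i = 82/6 = 41/3.
Total output Q = 41, so price P = 96 - (3/2)·41 = 69/2.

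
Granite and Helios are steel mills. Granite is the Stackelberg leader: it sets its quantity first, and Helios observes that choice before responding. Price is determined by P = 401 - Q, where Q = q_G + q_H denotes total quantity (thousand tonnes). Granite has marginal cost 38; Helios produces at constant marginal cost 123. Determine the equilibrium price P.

Solve by backward induction. Given q_G, the follower Helios maximises π_H = (401 - q_G - q_H)q_H - 123q_H.
∂π_H/∂q_H = 278 - q_G - 2q_H = 0 gives the reaction function q_H = (278 - q_G)/2.
Granite substitutes q_H(q_G) into its own profit: π_G = q_G(401 - q_G - (278 - q_G)/2) - 38q_G = (262 - (1/2)q_G)q_G - 38q_G.
The leader's first-order condition 224 - q_G = 0 yields q_G = 224.
Then q_H = (278 - 224)/2 = 27.
Total output Q = 251, so price P = 401 - 251 = 150.

150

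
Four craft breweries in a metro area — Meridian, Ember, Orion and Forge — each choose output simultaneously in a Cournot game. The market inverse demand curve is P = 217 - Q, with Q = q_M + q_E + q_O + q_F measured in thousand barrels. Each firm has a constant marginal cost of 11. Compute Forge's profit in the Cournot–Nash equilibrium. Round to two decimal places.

Each firm earns π_i = (217 - Q)q_i - 11q_i.
Setting ∂π_i/∂q_i = 0 with rivals' quantities fixed: 206 - 2q_i - Σ_{j≠i} q_j = 0.
By symmetry each firm produces the same amount; substituting Σ_{j≠i} q_j = 3q_i yields q_i = 206/5.
Price P = 217 - 824/5 = 261/5.
Forge's profit: (261/5 - 11)·(206/5) = 1697.4400.

1697.44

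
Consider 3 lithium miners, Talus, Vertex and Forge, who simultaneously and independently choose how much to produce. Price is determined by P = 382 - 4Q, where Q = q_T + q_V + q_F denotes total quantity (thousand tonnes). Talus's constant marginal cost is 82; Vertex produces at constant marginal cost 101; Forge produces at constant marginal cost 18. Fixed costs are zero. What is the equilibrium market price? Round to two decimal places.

Talus's profit: π_T = (382 - 4Q)q_T - (82q_T). Setting ∂π_T/∂q_T = 0: 300 - 8q_T - 4(q_V + q_F) = 0.
Vertex's profit: π_V = (382 - 4Q)q_V - (101q_V). Setting ∂π_V/∂q_V = 0: 281 - 8q_V - 4(q_T + q_F) = 0.
Forge's profit: π_F = (382 - 4Q)q_F - (18q_F). Setting ∂π_F/∂q_F = 0: 364 - 8q_F - 4(q_T + q_V) = 0.
Summing all 3 equations gives 945 − 16Q = 0, hence Q = 945/16.
Back-substituting: q_T = (300 − 945/4)/4 = 255/16, q_V = (281 − 945/4)/4 = 179/16, q_F = (364 − 945/4)/4 = 511/16.
Total output Q = 945/16, so price P = 382 - 4·(945/16) = 583/4.

145.75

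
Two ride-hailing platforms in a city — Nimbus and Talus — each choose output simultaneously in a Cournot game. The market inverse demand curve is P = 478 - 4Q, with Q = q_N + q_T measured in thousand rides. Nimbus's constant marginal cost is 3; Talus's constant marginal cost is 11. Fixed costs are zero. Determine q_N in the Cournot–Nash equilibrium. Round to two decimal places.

Nimbus's profit: π_N = (478 - 4Q)q_N - (3q_N). Setting ∂π_N/∂q_N = 0: 475 - 8q_N - 4(q_T) = 0.
Talus's first-order condition: 467 - 8q_T - 4(q_N) = 0.
Rearranging gives the reaction functions q_N = (475 - 4q_T)/8 and q_T = (467 - 4q_N)/8.
Substituting one into the other gives q_N = 161/4 and q_T = 153/4.

40.25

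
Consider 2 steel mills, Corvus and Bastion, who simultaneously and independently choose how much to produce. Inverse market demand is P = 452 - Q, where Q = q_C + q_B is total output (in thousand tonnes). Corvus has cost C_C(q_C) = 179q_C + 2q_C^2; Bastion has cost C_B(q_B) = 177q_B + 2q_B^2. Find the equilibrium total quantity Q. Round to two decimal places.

Corvus's profit: π_C = (452 - Q)q_C - (179q_C + 2q_C²). Setting ∂π_C/∂q_C = 0: 273 - 6q_C - (q_B) = 0.
Bastion's profit: π_B = (452 - Q)q_B - (177q_B + 2q_B²). Setting ∂π_B/∂q_B = 0: 275 - 6q_B - (q_C) = 0.
So q_C = (273 - q_B)/6 and q_B = (275 - q_C)/6.
Substituting one into the other gives q_C = 1363/35 and q_B = 1377/35.
Total output Q = 1363/35 + 1377/35 = 548/7.

78.29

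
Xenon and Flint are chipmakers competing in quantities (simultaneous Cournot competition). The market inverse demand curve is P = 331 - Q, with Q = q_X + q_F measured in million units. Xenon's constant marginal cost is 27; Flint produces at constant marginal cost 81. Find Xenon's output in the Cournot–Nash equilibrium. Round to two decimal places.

Xenon's profit: π_X = (331 - Q)q_X - (27q_X). Setting ∂π_X/∂q_X = 0: 304 - 2q_X - (q_F) = 0.
Flint's profit: π_F = (331 - Q)q_F - (81q_F). Setting ∂π_F/∂q_F = 0: 250 - 2q_F - (q_X) = 0.
Rearranging gives the reaction functions q_X = (304 - q_F)/2 and q_F = (250 - q_X)/2.
Substituting one into the other gives q_X = 358/3 and q_F = 196/3.

119.33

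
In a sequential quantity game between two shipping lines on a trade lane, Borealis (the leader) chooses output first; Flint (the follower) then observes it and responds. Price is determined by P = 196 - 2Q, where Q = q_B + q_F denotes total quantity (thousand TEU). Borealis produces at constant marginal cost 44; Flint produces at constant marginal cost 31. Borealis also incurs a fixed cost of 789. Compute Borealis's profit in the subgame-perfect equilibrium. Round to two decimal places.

418.56

The follower Flint best-responds to any q_B: π_F = (196 - 2Q)q_F - 31q_F.
Follower FOC: 165 - 2q_B - 4q_F = 0, so q_F(q_B) = (165 - 2q_B)/4.
Borealis substitutes q_F(q_B) into its own profit: π_B = q_B(196 - 2q_B - (165 - 2q_B)/2) - 44q_B = (227/2 - q_B)q_B - 44q_B.
The leader's first-order condition 139/2 - 2q_B = 0 yields q_B = 139/4.
Then q_F = (165 - 2·(139/4))/4 = 191/8.
Price P = 196 - 2·(469/8) = 315/4.
Borealis's profit: (315/4 - 44)·(139/4) - 789 = 418.5625.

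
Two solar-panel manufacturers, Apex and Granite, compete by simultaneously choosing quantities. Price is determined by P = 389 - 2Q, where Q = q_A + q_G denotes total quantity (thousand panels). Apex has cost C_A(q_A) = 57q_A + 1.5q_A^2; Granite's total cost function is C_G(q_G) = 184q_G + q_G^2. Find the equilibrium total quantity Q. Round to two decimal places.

61.92

Apex's profit: π_A = (389 - 2Q)q_A - (57q_A + (3/2)q_A²). Setting ∂π_A/∂q_A = 0: 332 - 7q_A - 2(q_G) = 0.
Granite's profit: π_G = (389 - 2Q)q_G - (184q_G + q_G²). Setting ∂π_G/∂q_G = 0: 205 - 6q_G - 2(q_A) = 0.
So q_A = (332 - 2q_G)/7 and q_G = (205 - 2q_A)/6.
Substituting one into the other gives q_A = 791/19 and q_G = 771/38.
Total output Q = 791/19 + 771/38 = 61.9211.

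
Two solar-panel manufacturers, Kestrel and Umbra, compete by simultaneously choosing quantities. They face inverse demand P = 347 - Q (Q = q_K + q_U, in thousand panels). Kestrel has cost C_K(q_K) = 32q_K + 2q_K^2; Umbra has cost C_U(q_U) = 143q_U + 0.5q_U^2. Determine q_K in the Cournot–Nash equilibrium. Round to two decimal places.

43.59

Kestrel's profit: π_K = (347 - Q)q_K - (32q_K + 2q_K²). Setting ∂π_K/∂q_K = 0: 315 - 6q_K - (q_U) = 0.
Umbra's profit: π_U = (347 - Q)q_U - (143q_U + (1/2)q_U²). Setting ∂π_U/∂q_U = 0: 204 - 3q_U - (q_K) = 0.
Best responses: q_K = (315 - q_U)/6, q_U = (204 - q_K)/3.
Solving the pair: q_K = 741/17, q_U = 909/17.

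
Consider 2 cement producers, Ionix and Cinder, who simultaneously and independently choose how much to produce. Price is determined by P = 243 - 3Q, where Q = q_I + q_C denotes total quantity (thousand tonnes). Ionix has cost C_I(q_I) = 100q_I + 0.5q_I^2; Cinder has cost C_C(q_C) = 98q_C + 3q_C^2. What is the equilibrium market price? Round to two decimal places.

Ionix's profit: π_I = (243 - 3Q)q_I - (100q_I + (1/2)q_I²). Setting ∂π_I/∂q_I = 0: 143 - 7q_I - 3(q_C) = 0.
Cinder's first-order condition: 145 - 12q_C - 3(q_I) = 0.
Best responses: q_I = (143 - 3q_C)/7, q_C = (145 - 3q_I)/12.
Substituting one into the other gives q_I = 427/25 and q_C = 586/75.
Total output Q = 1867/75, so price P = 243 - 3·(1867/75) = 168.3200.

168.32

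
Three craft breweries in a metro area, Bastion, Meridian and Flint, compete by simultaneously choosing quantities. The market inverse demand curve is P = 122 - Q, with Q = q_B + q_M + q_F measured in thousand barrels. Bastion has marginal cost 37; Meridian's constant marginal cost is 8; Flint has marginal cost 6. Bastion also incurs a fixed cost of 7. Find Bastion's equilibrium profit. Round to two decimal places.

32.06

Bastion's profit: π_B = (122 - Q)q_B - (37q_B). Setting ∂π_B/∂q_B = 0: 85 - 2q_B - (q_M + q_F) = 0.
Meridian's profit: π_M = (122 - Q)q_M - (8q_M). Setting ∂π_M/∂q_M = 0: 114 - 2q_M - (q_B + q_F) = 0.
Flint's first-order condition: 116 - 2q_F - (q_B + q_M) = 0.
Summing all 3 equations gives 315 − 4Q = 0, hence Q = 315/4.
Back-substituting: q_B = (85 − 315/4) = 25/4, q_M = (114 − 315/4) = 141/4, q_F = (116 − 315/4) = 149/4.
Price P = 122 - 315/4 = 173/4.
Bastion's profit: (173/4 - 37)·(25/4) - 7 = 513/16.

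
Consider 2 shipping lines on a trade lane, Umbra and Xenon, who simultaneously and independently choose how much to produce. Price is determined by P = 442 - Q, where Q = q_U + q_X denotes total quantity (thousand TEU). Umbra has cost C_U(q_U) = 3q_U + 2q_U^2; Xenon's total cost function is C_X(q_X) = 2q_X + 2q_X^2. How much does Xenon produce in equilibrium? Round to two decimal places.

Umbra's profit: π_U = (442 - Q)q_U - (3q_U + 2q_U²). Setting ∂π_U/∂q_U = 0: 439 - 6q_U - (q_X) = 0.
Xenon's first-order condition: 440 - 6q_X - (q_U) = 0.
Rearranging gives the reaction functions q_U = (439 - q_X)/6 and q_X = (440 - q_U)/6.
Solving the pair: q_U = 62.6857, q_X = 62.8857.

62.89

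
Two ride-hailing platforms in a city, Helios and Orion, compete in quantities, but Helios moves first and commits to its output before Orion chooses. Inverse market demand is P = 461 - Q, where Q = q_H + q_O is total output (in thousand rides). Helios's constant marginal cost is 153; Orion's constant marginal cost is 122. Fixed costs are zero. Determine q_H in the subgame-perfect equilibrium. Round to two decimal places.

138.50

The follower Orion best-responds to any q_H: π_O = (461 - Q)q_O - 122q_O.
Setting the follower's marginal profit to zero, 339 - q_H - 2q_O = 0, i.e. q_O = (339 - q_H)/2.
Helios substitutes q_O(q_H) into its own profit: π_H = q_H(461 - q_H - (339 - q_H)/2) - 153q_H = (583/2 - (1/2)q_H)q_H - 153q_H.
The leader's first-order condition 277/2 - q_H = 0 yields q_H = 277/2.
Then q_O = (339 - 277/2)/2 = 401/4.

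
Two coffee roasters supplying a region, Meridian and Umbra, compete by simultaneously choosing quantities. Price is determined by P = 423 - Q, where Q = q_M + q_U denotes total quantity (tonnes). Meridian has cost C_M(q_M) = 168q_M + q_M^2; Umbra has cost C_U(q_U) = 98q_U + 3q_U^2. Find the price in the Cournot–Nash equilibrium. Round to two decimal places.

Meridian's profit: π_M = (423 - Q)q_M - (168q_M + q_M²). Setting ∂π_M/∂q_M = 0: 255 - 4q_M - (q_U) = 0.
Umbra's first-order condition: 325 - 8q_U - (q_M) = 0.
So q_M = (255 - q_U)/4 and q_U = (325 - q_M)/8.
Substituting one into the other gives q_M = 1715/31 and q_U = 1045/31.
Total output Q = 89.0323, so price P = 423 - 89.0323 = 333.9677.

333.97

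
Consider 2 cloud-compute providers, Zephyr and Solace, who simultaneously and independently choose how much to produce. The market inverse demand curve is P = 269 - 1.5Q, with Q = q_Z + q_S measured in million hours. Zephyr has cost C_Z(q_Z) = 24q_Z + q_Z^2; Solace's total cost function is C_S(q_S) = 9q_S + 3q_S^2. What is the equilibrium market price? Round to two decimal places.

172.60

Zephyr's profit: π_Z = (269 - 1.5Q)q_Z - (24q_Z + q_Z²). Setting ∂π_Z/∂q_Z = 0: 245 - 5q_Z - (3/2)(q_S) = 0.
Solace's first-order condition: 260 - 9q_S - (3/2)(q_Z) = 0.
So q_Z = (245 - (3/2)q_S)/5 and q_S = (260 - (3/2)q_Z)/9.
Solving the pair: q_Z = 42.4561, q_S = 21.8129.
Total output Q = 64.2690, so price P = 269 - (3/2)·64.2690 = 172.5965.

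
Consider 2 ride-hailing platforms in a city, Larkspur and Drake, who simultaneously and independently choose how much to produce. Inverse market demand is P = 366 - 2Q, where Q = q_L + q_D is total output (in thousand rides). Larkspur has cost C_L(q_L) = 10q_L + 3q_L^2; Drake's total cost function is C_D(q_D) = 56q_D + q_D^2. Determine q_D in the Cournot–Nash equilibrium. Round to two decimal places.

42.64

Larkspur's profit: π_L = (366 - 2Q)q_L - (10q_L + 3q_L²). Setting ∂π_L/∂q_L = 0: 356 - 10q_L - 2(q_D) = 0.
Drake's profit: π_D = (366 - 2Q)q_D - (56q_D + q_D²). Setting ∂π_D/∂q_D = 0: 310 - 6q_D - 2(q_L) = 0.
So q_L = (356 - 2q_D)/10 and q_D = (310 - 2q_L)/6.
Substituting one into the other gives q_L = 379/14 and q_D = 597/14.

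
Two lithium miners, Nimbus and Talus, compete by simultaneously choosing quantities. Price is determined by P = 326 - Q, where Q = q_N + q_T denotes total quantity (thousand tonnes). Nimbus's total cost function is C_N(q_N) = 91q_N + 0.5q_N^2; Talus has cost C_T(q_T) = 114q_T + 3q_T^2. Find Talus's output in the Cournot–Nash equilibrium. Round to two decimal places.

Nimbus's profit: π_N = (326 - Q)q_N - (91q_N + (1/2)q_N²). Setting ∂π_N/∂q_N = 0: 235 - 3q_N - (q_T) = 0.
Talus's first-order condition: 212 - 8q_T - (q_N) = 0.
Best responses: q_N = (235 - q_T)/3, q_T = (212 - q_N)/8.
Substituting one into the other gives q_N = 1668/23 and q_T = 401/23.

17.43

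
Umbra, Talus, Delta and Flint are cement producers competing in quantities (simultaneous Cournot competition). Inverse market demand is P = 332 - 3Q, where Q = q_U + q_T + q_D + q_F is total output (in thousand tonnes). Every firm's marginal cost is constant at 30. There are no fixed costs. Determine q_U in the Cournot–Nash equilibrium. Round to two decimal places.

Each firm earns π_i = (332 - 3Q)q_i - 30q_i.
Setting ∂π_i/∂q_i = 0 with rivals' quantities fixed: 302 - 6q_i - 3·Σ_{j≠i} q_j = 0.
With identical firms every q_j equals q_i, so Σ_{j≠i} q_j = 3q_i and 302 = 15q_i, giving q_i = 302/15.

20.13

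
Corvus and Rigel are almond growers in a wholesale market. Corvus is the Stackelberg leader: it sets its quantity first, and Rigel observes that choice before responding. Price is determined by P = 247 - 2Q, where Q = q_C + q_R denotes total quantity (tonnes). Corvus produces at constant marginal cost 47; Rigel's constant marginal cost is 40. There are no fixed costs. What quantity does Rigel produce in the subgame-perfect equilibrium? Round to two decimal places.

The follower Rigel best-responds to any q_C: π_R = (247 - 2Q)q_R - 40q_R.
Follower FOC: 207 - 2q_C - 4q_R = 0, so q_R(q_C) = (207 - 2q_C)/4.
The leader anticipates this reaction. Substituting into P = 247 - 2Q gives P = 287/2 - q_C, so π_C = (287/2 - q_C)q_C - 47q_C.
The leader's first-order condition 193/2 - 2q_C = 0 yields q_C = 193/4.
Then q_R = (207 - 2·(193/4))/4 = 221/8.

27.63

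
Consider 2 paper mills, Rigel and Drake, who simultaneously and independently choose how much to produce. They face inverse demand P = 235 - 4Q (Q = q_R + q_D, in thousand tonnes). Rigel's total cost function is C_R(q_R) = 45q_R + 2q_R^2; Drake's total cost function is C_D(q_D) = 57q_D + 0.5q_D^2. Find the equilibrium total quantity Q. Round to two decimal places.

25.80

Rigel's profit: π_R = (235 - 4Q)q_R - (45q_R + 2q_R²). Setting ∂π_R/∂q_R = 0: 190 - 12q_R - 4(q_D) = 0.
Drake's first-order condition: 178 - 9q_D - 4(q_R) = 0.
Best responses: q_R = (190 - 4q_D)/12, q_D = (178 - 4q_R)/9.
Solving the pair: q_R = 499/46, q_D = 344/23.
Total output Q = 499/46 + 344/23 = 1187/46.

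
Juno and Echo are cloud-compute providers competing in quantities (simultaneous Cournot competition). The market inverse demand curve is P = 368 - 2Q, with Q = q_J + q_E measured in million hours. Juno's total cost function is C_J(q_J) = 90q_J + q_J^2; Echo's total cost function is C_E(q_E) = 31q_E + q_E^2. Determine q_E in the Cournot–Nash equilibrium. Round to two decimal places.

45.81

Juno's profit: π_J = (368 - 2Q)q_J - (90q_J + q_J²). Setting ∂π_J/∂q_J = 0: 278 - 6q_J - 2(q_E) = 0.
Echo's profit: π_E = (368 - 2Q)q_E - (31q_E + q_E²). Setting ∂π_E/∂q_E = 0: 337 - 6q_E - 2(q_J) = 0.
Rearranging gives the reaction functions q_J = (278 - 2q_E)/6 and q_E = (337 - 2q_J)/6.
Substituting one into the other gives q_J = 497/16 and q_E = 733/16.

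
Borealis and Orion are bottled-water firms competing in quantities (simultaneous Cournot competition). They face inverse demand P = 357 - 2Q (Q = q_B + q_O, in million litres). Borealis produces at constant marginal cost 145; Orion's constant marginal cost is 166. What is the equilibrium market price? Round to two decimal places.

222.67

Borealis's profit: π_B = (357 - 2Q)q_B - (145q_B). Setting ∂π_B/∂q_B = 0: 212 - 4q_B - 2(q_O) = 0.
Orion's profit: π_O = (357 - 2Q)q_O - (166q_O). Setting ∂π_O/∂q_O = 0: 191 - 4q_O - 2(q_B) = 0.
Best responses: q_B = (212 - 2q_O)/4, q_O = (191 - 2q_B)/4.
Substituting one into the other gives q_B = 233/6 and q_O = 85/3.
Total output Q = 403/6, so price P = 357 - 2·(403/6) = 668/3.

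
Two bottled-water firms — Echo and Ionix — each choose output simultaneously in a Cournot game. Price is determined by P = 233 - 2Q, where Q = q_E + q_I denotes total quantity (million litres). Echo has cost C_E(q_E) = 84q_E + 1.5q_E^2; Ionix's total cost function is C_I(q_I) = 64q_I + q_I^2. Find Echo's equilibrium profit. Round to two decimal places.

749.29

Echo's profit: π_E = (233 - 2Q)q_E - (84q_E + (3/2)q_E²). Setting ∂π_E/∂q_E = 0: 149 - 7q_E - 2(q_I) = 0.
Ionix's first-order condition: 169 - 6q_I - 2(q_E) = 0.
So q_E = (149 - 2q_I)/7 and q_I = (169 - 2q_E)/6.
Solving the pair: q_E = 278/19, q_I = 885/38.
Price P = 233 - 2·(1441/38) = 157.1579.
Echo's profit: 157.1579·(278/19) - 84·(278/19) - (3/2)(278/19)² = 749.2909.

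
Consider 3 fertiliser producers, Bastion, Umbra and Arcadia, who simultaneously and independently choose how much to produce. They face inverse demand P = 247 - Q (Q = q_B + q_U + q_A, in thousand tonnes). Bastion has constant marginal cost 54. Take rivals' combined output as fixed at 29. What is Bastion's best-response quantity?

82

With rivals' combined output fixed at 29, Bastion's profit is π_B = (247 - 29 - q_B)q_B - (54q_B) = (218 - q_B)q_B - (54q_B).
∂π_B/∂q_B = 164 - 2q_B = 0, so q_B = 82.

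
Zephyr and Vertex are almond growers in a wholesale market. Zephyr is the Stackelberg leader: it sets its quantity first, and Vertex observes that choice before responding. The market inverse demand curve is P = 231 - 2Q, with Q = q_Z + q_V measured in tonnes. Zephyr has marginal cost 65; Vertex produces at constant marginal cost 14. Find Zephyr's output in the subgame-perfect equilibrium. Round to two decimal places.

28.75

The follower Vertex best-responds to any q_Z: π_V = (231 - 2Q)q_V - 14q_V.
Setting the follower's marginal profit to zero, 217 - 2q_Z - 4q_V = 0, i.e. q_V = (217 - 2q_Z)/4.
The leader anticipates this reaction. Substituting into P = 231 - 2Q gives P = 245/2 - q_Z, so π_Z = (245/2 - q_Z)q_Z - 65q_Z.
Leader FOC: 115/2 - 2q_Z = 0, so q_Z = 115/4.
Then q_V = (217 - 2·(115/4))/4 = 319/8.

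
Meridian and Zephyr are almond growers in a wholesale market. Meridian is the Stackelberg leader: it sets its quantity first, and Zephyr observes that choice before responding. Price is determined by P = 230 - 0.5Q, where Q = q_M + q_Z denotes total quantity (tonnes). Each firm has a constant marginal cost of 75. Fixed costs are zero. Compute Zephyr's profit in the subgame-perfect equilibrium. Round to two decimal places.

Solve by backward induction. Given q_M, the follower Zephyr maximises π_Z = (230 - (1/2)q_M - (1/2)q_Z)q_Z - 75q_Z.
Setting the follower's marginal profit to zero, 155 - (1/2)q_M - q_Z = 0, i.e. q_Z = (155 - (1/2)q_M).
The leader anticipates this reaction. Substituting into P = 230 - 0.5Q gives P = 305/2 - (1/4)q_M, so π_M = (305/2 - (1/4)q_M)q_M - 75q_M.
Maximising: ∂π_M/∂q_M = 155/2 - (1/2)q_M = 0, giving q_M = 155.
Then q_Z = (155 - (1/2)·155) = 155/2.
Price P = 230 - (1/2)·(465/2) = 455/4.
Zephyr's profit: (455/4 - 75)·(155/2) = 3003.1250.

3003.13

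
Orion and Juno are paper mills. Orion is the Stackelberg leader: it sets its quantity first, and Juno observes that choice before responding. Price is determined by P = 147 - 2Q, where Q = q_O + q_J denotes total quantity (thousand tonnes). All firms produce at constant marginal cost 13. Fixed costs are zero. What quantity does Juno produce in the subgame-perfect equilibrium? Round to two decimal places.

The follower Juno best-responds to any q_O: π_J = (147 - 2Q)q_J - 13q_J.
∂π_J/∂q_J = 134 - 2q_O - 4q_J = 0 gives the reaction function q_J = (134 - 2q_O)/4.
Orion substitutes q_J(q_O) into its own profit: π_O = q_O(147 - 2q_O - (134 - 2q_O)/2) - 13q_O = (80 - q_O)q_O - 13q_O.
Maximising: ∂π_O/∂q_O = 67 - 2q_O = 0, giving q_O = 67/2.
Then q_J = (134 - 2·(67/2))/4 = 67/4.

16.75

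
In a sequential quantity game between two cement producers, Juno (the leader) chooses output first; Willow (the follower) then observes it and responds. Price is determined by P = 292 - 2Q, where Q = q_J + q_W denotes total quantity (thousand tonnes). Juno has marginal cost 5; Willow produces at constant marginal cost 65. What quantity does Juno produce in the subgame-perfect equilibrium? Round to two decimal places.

86.75

The follower Willow best-responds to any q_J: π_W = (292 - 2Q)q_W - 65q_W.
∂π_W/∂q_W = 227 - 2q_J - 4q_W = 0 gives the reaction function q_W = (227 - 2q_J)/4.
Juno substitutes q_W(q_J) into its own profit: π_J = q_J(292 - 2q_J - (227 - 2q_J)/2) - 5q_J = (357/2 - q_J)q_J - 5q_J.
Maximising: ∂π_J/∂q_J = 347/2 - 2q_J = 0, giving q_J = 347/4.
Then q_W = (227 - 2·(347/4))/4 = 107/8.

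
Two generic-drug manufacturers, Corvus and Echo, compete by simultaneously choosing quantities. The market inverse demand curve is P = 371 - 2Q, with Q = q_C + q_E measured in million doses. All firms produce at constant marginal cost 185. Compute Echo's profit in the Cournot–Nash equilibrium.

1922

Each firm earns π_i = (371 - 2Q)q_i - 185q_i.
First-order condition (treating rivals' output as given): 186 - 4q_i - 2q_j = 0.
By symmetry each firm produces the same amount; substituting q_j = q_i yields q_i = 186/6 = 31.
Price P = 371 - 2·62 = 247.
Echo's profit: (247 - 185)·31 = 1922.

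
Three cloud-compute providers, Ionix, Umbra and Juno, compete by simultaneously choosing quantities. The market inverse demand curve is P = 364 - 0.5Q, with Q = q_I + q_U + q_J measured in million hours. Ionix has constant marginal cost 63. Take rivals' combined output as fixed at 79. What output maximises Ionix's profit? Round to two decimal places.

261.50

With rivals' combined output fixed at 79, Ionix's profit is π_I = (364 - (1/2)·79 - (1/2)q_I)q_I - (63q_I) = (649/2 - (1/2)q_I)q_I - (63q_I).
∂π_I/∂q_I = 523/2 - q_I = 0, so q_I = 523/2.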